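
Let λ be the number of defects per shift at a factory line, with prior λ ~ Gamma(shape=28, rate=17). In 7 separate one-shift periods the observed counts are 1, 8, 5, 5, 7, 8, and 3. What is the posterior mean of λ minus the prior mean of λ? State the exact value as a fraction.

Total count: 1 + 8 + 5 + 5 + 7 + 8 + 3 = 37.
Total exposure: 7 shifts.
Posterior: α' = 28 + 37 = 65, β' = 17 + 7 = 24.
Posterior mean = 65/24 = 65/24; prior mean = 28/17 = 28/17. Difference = 65/24 − 28/17 = 433/408.

433/408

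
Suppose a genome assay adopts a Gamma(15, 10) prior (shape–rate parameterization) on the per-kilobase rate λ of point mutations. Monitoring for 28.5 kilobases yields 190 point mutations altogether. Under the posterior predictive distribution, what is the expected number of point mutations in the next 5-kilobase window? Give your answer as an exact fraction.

2050/77

Total count 190 over total exposure 28.5 kilobases.
Conjugate update: add total count to the shape and total exposure to the rate, giving Gamma(205, 77/2).
Predictive mean over a 5-kilobase window = T·E[λ|data] = 5·205/(77/2) = 2050/77.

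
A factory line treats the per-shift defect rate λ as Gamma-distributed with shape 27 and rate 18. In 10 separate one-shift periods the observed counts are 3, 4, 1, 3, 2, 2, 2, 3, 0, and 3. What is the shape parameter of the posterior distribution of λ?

Total count: 3 + 4 + 1 + 3 + 2 + 2 + 2 + 3 + 0 + 3 = 23.
Total exposure: 10 shifts.
By Gamma–Poisson conjugacy, the posterior is Gamma(α + Σx, β + Σt) = Gamma(27 + 23, 18 + 10) = Gamma(50, 28).

50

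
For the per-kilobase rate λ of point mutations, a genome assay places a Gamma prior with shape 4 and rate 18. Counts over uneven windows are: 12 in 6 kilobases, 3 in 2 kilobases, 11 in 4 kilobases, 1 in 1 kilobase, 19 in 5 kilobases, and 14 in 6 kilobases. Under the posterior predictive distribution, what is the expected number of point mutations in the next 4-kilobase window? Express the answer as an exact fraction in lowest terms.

128/21

Total count: 12 + 3 + 11 + 1 + 19 + 14 = 60.
Total exposure: 6 + 2 + 4 + 1 + 5 + 6 = 24 kilobases.
Conjugate update: add total count to the shape and total exposure to the rate, giving Gamma(64, 42).
Predictive mean over a 4-kilobase window = T·E[λ|data] = 4·64/42 = 128/21.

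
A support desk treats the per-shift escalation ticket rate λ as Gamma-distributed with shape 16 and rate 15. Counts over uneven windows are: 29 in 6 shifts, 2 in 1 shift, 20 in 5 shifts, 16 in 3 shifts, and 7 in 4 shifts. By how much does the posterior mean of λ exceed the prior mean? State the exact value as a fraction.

403/255

Total count: 29 + 2 + 20 + 16 + 7 = 74.
Total exposure: 6 + 1 + 5 + 3 + 4 = 19 shifts.
Gamma(α, β) with Poisson data over total exposure Σt gives posterior Gamma(α+Σx, β+Σt) = Gamma(90, 34).
Posterior mean = 90/34 = 45/17; prior mean = 16/15 = 16/15. Difference = 45/17 − 16/15 = 403/255.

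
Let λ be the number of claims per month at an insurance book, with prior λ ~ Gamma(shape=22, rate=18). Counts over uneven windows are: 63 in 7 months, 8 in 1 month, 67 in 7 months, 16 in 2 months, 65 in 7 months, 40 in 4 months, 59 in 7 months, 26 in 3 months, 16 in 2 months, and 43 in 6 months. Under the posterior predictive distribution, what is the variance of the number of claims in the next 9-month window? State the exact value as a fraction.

279225/4096

Total count: 63 + 8 + 67 + 16 + 65 + 40 + 59 + 26 + 16 + 43 = 403.
Total exposure: 7 + 1 + 7 + 2 + 7 + 4 + 7 + 3 + 2 + 6 = 46 months.
Gamma(α, β) with Poisson data over total exposure Σt gives posterior Gamma(α+Σx, β+Σt) = Gamma(425, 64).
The posterior predictive for a window of length T is Negative Binomial with variance T·α'·(β'+T)/β'² = 9·425·73/4096 = 279225/4096.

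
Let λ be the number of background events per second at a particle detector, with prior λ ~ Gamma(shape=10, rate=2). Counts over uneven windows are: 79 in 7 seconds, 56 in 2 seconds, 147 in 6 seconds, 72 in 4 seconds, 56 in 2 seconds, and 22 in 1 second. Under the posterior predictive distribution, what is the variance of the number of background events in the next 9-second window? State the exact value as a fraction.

Total count: 79 + 56 + 147 + 72 + 56 + 22 = 432.
Total exposure: 7 + 2 + 6 + 4 + 2 + 1 = 22 seconds.
By Gamma–Poisson conjugacy, the posterior is Gamma(α + Σx, β + Σt) = Gamma(10 + 432, 2 + 22) = Gamma(442, 24).
The posterior predictive for a window of length T is Negative Binomial with variance T·α'·(β'+T)/β'² = 9·442·33/576 = 7293/32.

7293/32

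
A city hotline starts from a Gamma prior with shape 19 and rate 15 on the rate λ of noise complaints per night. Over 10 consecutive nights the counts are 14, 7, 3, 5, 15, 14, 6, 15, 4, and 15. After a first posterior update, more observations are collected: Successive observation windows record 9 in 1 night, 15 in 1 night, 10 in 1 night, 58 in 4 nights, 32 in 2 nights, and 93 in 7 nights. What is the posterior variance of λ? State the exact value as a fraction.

334/1681

Total count: 14 + 7 + 3 + 5 + 15 + 14 + 6 + 15 + 4 + 15 = 98.
Total exposure: 10 nights.
After the first batch: Gamma(19 + 98, 15 + 10) = Gamma(117, 25).
Total count: 9 + 15 + 10 + 58 + 32 + 93 = 217.
Total exposure: 1 + 1 + 1 + 4 + 2 + 7 = 16 nights.
After the second batch: Gamma(117 + 217, 25 + 16) = Gamma(334, 41).
Posterior variance = α'/β'² = 334/1681.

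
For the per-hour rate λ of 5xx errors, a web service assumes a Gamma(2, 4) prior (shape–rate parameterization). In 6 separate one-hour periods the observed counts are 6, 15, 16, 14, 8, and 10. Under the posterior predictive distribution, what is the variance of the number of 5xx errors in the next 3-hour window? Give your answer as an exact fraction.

Total count: 6 + 15 + 16 + 14 + 8 + 10 = 69.
Total exposure: 6 hours.
Gamma(α, β) with Poisson data over total exposure Σt gives posterior Gamma(α+Σx, β+Σt) = Gamma(71, 10).
The posterior predictive for a window of length T is Negative Binomial with variance T·α'·(β'+T)/β'² = 3·71·13/100 = 2769/100.

2769/100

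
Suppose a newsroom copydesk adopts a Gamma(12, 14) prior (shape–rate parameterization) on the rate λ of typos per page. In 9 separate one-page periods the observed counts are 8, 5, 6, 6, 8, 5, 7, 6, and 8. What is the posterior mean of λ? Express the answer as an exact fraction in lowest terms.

71/23

Total count: 8 + 5 + 6 + 6 + 8 + 5 + 7 + 6 + 8 = 59.
Total exposure: 9 pages.
Conjugate update: add total count to the shape and total exposure to the rate, giving Gamma(71, 23).
Posterior mean = α'/β' = 71/23.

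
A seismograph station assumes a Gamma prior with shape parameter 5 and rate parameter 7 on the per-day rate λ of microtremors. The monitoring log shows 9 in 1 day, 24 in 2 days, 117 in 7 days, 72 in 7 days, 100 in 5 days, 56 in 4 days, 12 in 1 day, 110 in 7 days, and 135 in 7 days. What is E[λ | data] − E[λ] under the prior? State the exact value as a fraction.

265/21

Total count: 9 + 24 + 117 + 72 + 100 + 56 + 12 + 110 + 135 = 635.
Total exposure: 1 + 2 + 7 + 7 + 5 + 4 + 1 + 7 + 7 = 41 days.
Posterior: α' = 5 + 635 = 640, β' = 7 + 41 = 48.
Posterior mean = 640/48 = 40/3; prior mean = 5/7 = 5/7. Difference = 40/3 − 5/7 = 265/21.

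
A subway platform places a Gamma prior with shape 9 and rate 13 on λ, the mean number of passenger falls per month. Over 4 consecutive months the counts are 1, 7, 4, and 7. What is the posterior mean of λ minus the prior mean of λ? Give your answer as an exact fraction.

Total count: 1 + 7 + 4 + 7 = 19.
Total exposure: 4 months.
By Gamma–Poisson conjugacy, the posterior is Gamma(α + Σx, β + Σt) = Gamma(9 + 19, 13 + 4) = Gamma(28, 17).
Posterior mean = 28/17 = 28/17; prior mean = 9/13 = 9/13. Difference = 28/17 − 9/13 = 211/221.

211/221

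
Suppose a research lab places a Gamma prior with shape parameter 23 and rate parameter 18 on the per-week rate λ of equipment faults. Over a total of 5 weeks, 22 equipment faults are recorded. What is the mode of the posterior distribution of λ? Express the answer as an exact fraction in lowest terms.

44/23

Total count 22 over total exposure 5 weeks.
Conjugate update: add total count to the shape and total exposure to the rate, giving Gamma(45, 23).
Posterior mode = (α'−1)/β' = 44/23.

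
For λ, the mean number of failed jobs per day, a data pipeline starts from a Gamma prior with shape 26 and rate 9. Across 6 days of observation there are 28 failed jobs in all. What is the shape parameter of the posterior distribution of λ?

54

Total count 28 over total exposure 6 days.
The Gamma prior is conjugate for the Poisson rate, so λ | data ~ Gamma(26+28, 9+6) = Gamma(54, 15).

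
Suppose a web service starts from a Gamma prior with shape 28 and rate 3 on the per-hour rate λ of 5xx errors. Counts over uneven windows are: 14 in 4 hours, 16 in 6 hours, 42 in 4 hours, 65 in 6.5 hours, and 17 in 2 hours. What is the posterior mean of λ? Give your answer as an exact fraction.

364/51

Total count: 14 + 16 + 42 + 65 + 17 = 154.
Total exposure: 4 + 6 + 4 + 6.5 + 2 = 22.5 hours.
By Gamma–Poisson conjugacy, the posterior is Gamma(α + Σx, β + Σt) = Gamma(28 + 154, 3 + 22.5) = Gamma(182, 51/2).
Posterior mean = α'/β' = 182/(51/2) = 364/51.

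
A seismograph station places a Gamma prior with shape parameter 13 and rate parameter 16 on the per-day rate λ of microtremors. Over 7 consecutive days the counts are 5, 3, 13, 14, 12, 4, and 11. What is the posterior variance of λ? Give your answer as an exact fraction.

Total count: 5 + 3 + 13 + 14 + 12 + 4 + 11 = 62.
Total exposure: 7 days.
Posterior: α' = 13 + 62 = 75, β' = 16 + 7 = 23.
Posterior variance = α'/β'² = 75/529.

75/529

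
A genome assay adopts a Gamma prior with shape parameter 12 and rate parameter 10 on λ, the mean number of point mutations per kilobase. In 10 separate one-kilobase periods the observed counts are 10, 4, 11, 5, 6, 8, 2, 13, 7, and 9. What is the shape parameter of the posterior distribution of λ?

87

Total count: 10 + 4 + 11 + 5 + 6 + 8 + 2 + 13 + 7 + 9 = 75.
Total exposure: 10 kilobases.
By Gamma–Poisson conjugacy, the posterior is Gamma(α + Σx, β + Σt) = Gamma(12 + 75, 10 + 10) = Gamma(87, 20).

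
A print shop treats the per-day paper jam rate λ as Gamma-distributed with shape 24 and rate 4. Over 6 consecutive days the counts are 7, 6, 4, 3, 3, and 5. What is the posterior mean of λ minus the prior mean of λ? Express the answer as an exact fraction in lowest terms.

Total count: 7 + 6 + 4 + 3 + 3 + 5 = 28.
Total exposure: 6 days.
Gamma(α, β) with Poisson data over total exposure Σt gives posterior Gamma(α+Σx, β+Σt) = Gamma(52, 10).
Posterior mean = 52/10 = 26/5; prior mean = 24/4 = 6. Difference = 26/5 − 6 = -4/5.

-4/5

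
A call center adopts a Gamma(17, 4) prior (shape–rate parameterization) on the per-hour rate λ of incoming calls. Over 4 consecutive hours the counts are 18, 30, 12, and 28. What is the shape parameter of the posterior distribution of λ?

Total count: 18 + 30 + 12 + 28 = 88.
Total exposure: 4 hours.
Gamma(α, β) with Poisson data over total exposure Σt gives posterior Gamma(α+Σx, β+Σt) = Gamma(105, 8).

105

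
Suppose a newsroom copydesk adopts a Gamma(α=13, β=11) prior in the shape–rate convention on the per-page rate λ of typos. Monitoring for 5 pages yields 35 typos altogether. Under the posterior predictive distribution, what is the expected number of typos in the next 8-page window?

24

Total count 35 over total exposure 5 pages.
The Gamma prior is conjugate for the Poisson rate, so λ | data ~ Gamma(13+35, 11+5) = Gamma(48, 16).
Predictive mean over an 8-page window = T·E[λ|data] = 8·48/16 = 24.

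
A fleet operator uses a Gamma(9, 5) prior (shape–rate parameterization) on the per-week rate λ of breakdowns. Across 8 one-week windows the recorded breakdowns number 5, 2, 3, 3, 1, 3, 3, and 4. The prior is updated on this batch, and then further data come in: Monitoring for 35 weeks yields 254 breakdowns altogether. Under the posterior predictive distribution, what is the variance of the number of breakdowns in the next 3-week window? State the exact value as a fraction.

4879/256

Total count: 5 + 2 + 3 + 3 + 1 + 3 + 3 + 4 = 24.
Total exposure: 8 weeks.
After the first batch: Gamma(9 + 24, 5 + 8) = Gamma(33, 13).
Total count 254 over total exposure 35 weeks.
After the second batch: Gamma(33 + 254, 13 + 35) = Gamma(287, 48).
The posterior predictive for a window of length T is Negative Binomial with variance T·α'·(β'+T)/β'² = 3·287·51/2304 = 4879/256.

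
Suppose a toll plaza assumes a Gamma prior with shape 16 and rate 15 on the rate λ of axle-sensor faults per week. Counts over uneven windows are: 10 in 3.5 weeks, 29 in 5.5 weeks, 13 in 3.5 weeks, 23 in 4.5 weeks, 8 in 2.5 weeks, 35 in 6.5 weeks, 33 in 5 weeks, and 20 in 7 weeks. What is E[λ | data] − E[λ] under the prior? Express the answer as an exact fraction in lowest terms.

1957/795

Total count: 10 + 29 + 13 + 23 + 8 + 35 + 33 + 20 = 171.
Total exposure: 3.5 + 5.5 + 3.5 + 4.5 + 2.5 + 6.5 + 5 + 7 = 38 weeks.
Conjugate update: add total count to the shape and total exposure to the rate, giving Gamma(187, 53).
Posterior mean = 187/53 = 187/53; prior mean = 16/15 = 16/15. Difference = 187/53 − 16/15 = 1957/795.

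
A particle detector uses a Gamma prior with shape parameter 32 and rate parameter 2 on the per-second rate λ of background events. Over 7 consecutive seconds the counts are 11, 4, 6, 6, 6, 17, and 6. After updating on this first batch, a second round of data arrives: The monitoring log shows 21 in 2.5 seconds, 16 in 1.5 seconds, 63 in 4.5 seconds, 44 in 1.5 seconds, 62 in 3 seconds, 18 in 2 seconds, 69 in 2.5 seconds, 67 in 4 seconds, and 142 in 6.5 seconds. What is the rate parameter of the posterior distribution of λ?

Total count: 11 + 4 + 6 + 6 + 6 + 17 + 6 = 56.
Total exposure: 7 seconds.
After the first batch: Gamma(32 + 56, 2 + 7) = Gamma(88, 9).
Total count: 21 + 16 + 63 + 44 + 62 + 18 + 69 + 67 + 142 = 502.
Total exposure: 2.5 + 1.5 + 4.5 + 1.5 + 3 + 2 + 2.5 + 4 + 6.5 = 28 seconds.
After the second batch: Gamma(88 + 502, 9 + 28) = Gamma(590, 37).

37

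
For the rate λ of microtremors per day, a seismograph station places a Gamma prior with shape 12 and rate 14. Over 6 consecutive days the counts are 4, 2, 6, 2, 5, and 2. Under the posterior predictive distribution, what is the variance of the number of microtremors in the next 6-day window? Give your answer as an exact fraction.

Total count: 4 + 2 + 6 + 2 + 5 + 2 = 21.
Total exposure: 6 days.
The Gamma prior is conjugate for the Poisson rate, so λ | data ~ Gamma(12+21, 14+6) = Gamma(33, 20).
The posterior predictive for a window of length T is Negative Binomial with variance T·α'·(β'+T)/β'² = 6·33·26/400 = 1287/100.

1287/100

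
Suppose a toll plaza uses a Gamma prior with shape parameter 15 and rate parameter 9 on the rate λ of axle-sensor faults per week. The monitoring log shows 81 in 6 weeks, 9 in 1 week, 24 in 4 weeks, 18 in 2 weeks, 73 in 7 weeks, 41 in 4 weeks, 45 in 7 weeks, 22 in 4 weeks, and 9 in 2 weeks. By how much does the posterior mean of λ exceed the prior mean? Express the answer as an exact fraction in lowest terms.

Total count: 81 + 9 + 24 + 18 + 73 + 41 + 45 + 22 + 9 = 322.
Total exposure: 6 + 1 + 4 + 2 + 7 + 4 + 7 + 4 + 2 = 37 weeks.
Posterior: α' = 15 + 322 = 337, β' = 9 + 37 = 46.
Posterior mean = 337/46 = 337/46; prior mean = 15/9 = 5/3. Difference = 337/46 − 5/3 = 781/138.

781/138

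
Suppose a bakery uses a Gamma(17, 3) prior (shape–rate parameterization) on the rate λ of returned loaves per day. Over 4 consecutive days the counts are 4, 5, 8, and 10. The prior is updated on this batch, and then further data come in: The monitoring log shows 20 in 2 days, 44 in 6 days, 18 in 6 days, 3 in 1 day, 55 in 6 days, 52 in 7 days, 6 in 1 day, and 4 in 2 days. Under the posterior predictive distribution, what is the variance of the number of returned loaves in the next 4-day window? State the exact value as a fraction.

10332/361

Total count: 4 + 5 + 8 + 10 = 27.
Total exposure: 4 days.
After the first batch: Gamma(17 + 27, 3 + 4) = Gamma(44, 7).
Total count: 20 + 44 + 18 + 3 + 55 + 52 + 6 + 4 = 202.
Total exposure: 2 + 6 + 6 + 1 + 6 + 7 + 1 + 2 = 31 days.
After the second batch: Gamma(44 + 202, 7 + 31) = Gamma(246, 38).
The posterior predictive for a window of length T is Negative Binomial with variance T·α'·(β'+T)/β'² = 4·246·42/1444 = 10332/361.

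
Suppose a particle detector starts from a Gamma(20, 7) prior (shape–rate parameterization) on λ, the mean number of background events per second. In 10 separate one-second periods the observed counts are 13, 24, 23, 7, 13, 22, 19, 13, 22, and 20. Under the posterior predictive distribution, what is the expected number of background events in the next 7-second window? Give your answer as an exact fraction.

1372/17

Total count: 13 + 24 + 23 + 7 + 13 + 22 + 19 + 13 + 22 + 20 = 176.
Total exposure: 10 seconds.
Conjugate update: add total count to the shape and total exposure to the rate, giving Gamma(196, 17).
Predictive mean over a 7-second window = T·E[λ|data] = 7·196/17 = 1372/17.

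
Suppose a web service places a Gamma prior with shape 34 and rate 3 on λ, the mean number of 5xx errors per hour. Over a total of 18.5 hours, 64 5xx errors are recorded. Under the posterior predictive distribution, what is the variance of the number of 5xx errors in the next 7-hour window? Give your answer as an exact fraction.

Total count 64 over total exposure 18.5 hours.
By Gamma–Poisson conjugacy, the posterior is Gamma(α + Σx, β + Σt) = Gamma(34 + 64, 3 + 18.5) = Gamma(98, 43/2).
The posterior predictive for a window of length T is Negative Binomial with variance T·α'·(β'+T)/β'² = 7·98·(57/2)/(1849/4) = 78204/1849.

78204/1849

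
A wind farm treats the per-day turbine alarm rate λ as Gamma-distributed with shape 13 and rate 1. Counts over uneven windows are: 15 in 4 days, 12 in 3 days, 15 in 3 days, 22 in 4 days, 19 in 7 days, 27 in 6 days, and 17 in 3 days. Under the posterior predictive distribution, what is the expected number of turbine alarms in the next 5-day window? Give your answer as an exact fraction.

700/31

Total count: 15 + 12 + 15 + 22 + 19 + 27 + 17 = 127.
Total exposure: 4 + 3 + 3 + 4 + 7 + 6 + 3 = 30 days.
By Gamma–Poisson conjugacy, the posterior is Gamma(α + Σx, β + Σt) = Gamma(13 + 127, 1 + 30) = Gamma(140, 31).
Predictive mean over a 5-day window = T·E[λ|data] = 5·140/31 = 700/31.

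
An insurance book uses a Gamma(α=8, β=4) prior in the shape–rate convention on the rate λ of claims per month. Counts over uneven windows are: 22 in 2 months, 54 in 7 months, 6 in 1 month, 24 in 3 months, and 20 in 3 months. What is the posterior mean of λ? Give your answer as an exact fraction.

Total count: 22 + 54 + 6 + 24 + 20 = 126.
Total exposure: 2 + 7 + 1 + 3 + 3 = 16 months.
By Gamma–Poisson conjugacy, the posterior is Gamma(α + Σx, β + Σt) = Gamma(8 + 126, 4 + 16) = Gamma(134, 20).
Posterior mean = α'/β' = 134/20 = 67/10.

67/10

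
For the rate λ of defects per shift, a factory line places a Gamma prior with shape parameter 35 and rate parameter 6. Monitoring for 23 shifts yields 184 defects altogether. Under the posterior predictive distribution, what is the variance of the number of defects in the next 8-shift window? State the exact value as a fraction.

64824/841

Total count 184 over total exposure 23 shifts.
The Gamma prior is conjugate for the Poisson rate, so λ | data ~ Gamma(35+184, 6+23) = Gamma(219, 29).
The posterior predictive for a window of length T is Negative Binomial with variance T·α'·(β'+T)/β'² = 8·219·37/841 = 64824/841.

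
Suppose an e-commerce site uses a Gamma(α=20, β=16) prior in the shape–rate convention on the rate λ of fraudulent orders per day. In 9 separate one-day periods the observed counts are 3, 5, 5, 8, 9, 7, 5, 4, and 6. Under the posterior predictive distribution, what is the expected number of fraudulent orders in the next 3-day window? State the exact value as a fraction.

Total count: 3 + 5 + 5 + 8 + 9 + 7 + 5 + 4 + 6 = 52.
Total exposure: 9 days.
Posterior: α' = 20 + 52 = 72, β' = 16 + 9 = 25.
Predictive mean over a 3-day window = T·E[λ|data] = 3·72/25 = 216/25.

216/25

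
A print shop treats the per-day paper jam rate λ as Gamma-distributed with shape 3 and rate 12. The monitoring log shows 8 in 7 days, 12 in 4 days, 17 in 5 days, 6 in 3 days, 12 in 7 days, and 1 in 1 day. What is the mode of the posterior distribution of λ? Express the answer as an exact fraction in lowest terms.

58/39

Total count: 8 + 12 + 17 + 6 + 12 + 1 = 56.
Total exposure: 7 + 4 + 5 + 3 + 7 + 1 = 27 days.
Gamma(α, β) with Poisson data over total exposure Σt gives posterior Gamma(α+Σx, β+Σt) = Gamma(59, 39).
Posterior mode = (α'−1)/β' = 58/39.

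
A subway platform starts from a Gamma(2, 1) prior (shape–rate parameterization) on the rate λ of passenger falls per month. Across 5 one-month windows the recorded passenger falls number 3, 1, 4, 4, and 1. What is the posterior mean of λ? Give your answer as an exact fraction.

5/2

Total count: 3 + 1 + 4 + 4 + 1 = 13.
Total exposure: 5 months.
Conjugate update: add total count to the shape and total exposure to the rate, giving Gamma(15, 6).
Posterior mean = α'/β' = 15/6 = 5/2.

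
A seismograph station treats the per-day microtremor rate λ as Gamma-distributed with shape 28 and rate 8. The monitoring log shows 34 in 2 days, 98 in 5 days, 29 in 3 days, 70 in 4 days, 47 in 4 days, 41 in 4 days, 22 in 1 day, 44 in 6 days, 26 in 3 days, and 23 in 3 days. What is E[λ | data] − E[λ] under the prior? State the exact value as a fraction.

Total count: 34 + 98 + 29 + 70 + 47 + 41 + 22 + 44 + 26 + 23 = 434.
Total exposure: 2 + 5 + 3 + 4 + 4 + 4 + 1 + 6 + 3 + 3 = 35 days.
The Gamma prior is conjugate for the Poisson rate, so λ | data ~ Gamma(28+434, 8+35) = Gamma(462, 43).
Posterior mean = 462/43 = 462/43; prior mean = 28/8 = 7/2. Difference = 462/43 − 7/2 = 623/86.

623/86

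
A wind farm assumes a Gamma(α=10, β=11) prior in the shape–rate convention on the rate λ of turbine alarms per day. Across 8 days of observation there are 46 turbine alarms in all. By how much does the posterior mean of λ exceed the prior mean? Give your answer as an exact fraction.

426/209

Total count 46 over total exposure 8 days.
Conjugate update: add total count to the shape and total exposure to the rate, giving Gamma(56, 19).
Posterior mean = 56/19 = 56/19; prior mean = 10/11 = 10/11. Difference = 56/19 − 10/11 = 426/209.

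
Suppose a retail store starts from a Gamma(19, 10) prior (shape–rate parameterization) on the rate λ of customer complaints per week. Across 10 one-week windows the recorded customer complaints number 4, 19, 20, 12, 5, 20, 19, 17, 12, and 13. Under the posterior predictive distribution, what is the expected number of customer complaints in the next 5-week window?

40

Total count: 4 + 19 + 20 + 12 + 5 + 20 + 19 + 17 + 12 + 13 = 141.
Total exposure: 10 weeks.
By Gamma–Poisson conjugacy, the posterior is Gamma(α + Σx, β + Σt) = Gamma(19 + 141, 10 + 10) = Gamma(160, 20).
Predictive mean over a 5-week window = T·E[λ|data] = 5·160/20 = 40.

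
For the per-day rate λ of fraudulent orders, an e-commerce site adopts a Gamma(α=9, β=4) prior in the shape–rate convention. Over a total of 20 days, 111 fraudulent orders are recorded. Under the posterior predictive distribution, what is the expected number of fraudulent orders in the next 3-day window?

15

Total count 111 over total exposure 20 days.
Gamma(α, β) with Poisson data over total exposure Σt gives posterior Gamma(α+Σx, β+Σt) = Gamma(120, 24).
Predictive mean over a 3-day window = T·E[λ|data] = 3·120/24 = 15.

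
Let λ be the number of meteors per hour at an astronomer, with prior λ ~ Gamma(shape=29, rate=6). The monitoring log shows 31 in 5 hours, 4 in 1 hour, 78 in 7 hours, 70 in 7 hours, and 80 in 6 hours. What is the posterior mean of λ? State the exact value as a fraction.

Total count: 31 + 4 + 78 + 70 + 80 = 263.
Total exposure: 5 + 1 + 7 + 7 + 6 = 26 hours.
Gamma(α, β) with Poisson data over total exposure Σt gives posterior Gamma(α+Σx, β+Σt) = Gamma(292, 32).
Posterior mean = α'/β' = 292/32 = 73/8.

73/8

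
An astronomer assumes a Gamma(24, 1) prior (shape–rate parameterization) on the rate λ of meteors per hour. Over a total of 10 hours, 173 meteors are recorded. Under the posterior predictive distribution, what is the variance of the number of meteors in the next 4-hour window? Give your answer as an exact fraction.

Total count 173 over total exposure 10 hours.
By Gamma–Poisson conjugacy, the posterior is Gamma(α + Σx, β + Σt) = Gamma(24 + 173, 1 + 10) = Gamma(197, 11).
The posterior predictive for a window of length T is Negative Binomial with variance T·α'·(β'+T)/β'² = 4·197·15/121 = 11820/121.

11820/121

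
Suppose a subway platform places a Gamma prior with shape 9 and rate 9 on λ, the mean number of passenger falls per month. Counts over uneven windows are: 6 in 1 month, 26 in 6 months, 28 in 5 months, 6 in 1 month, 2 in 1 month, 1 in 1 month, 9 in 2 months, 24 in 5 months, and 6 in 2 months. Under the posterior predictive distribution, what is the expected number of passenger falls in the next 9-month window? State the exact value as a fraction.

351/11

Total count: 6 + 26 + 28 + 6 + 2 + 1 + 9 + 24 + 6 = 108.
Total exposure: 1 + 6 + 5 + 1 + 1 + 1 + 2 + 5 + 2 = 24 months.
Conjugate update: add total count to the shape and total exposure to the rate, giving Gamma(117, 33).
Predictive mean over a 9-month window = T·E[λ|data] = 9·117/33 = 351/11.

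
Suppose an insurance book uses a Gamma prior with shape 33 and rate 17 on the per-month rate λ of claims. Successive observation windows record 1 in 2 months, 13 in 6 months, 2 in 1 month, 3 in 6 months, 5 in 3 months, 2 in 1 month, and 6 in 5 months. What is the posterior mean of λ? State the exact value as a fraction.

65/41

Total count: 1 + 13 + 2 + 3 + 5 + 2 + 6 = 32.
Total exposure: 2 + 6 + 1 + 6 + 3 + 1 + 5 = 24 months.
Conjugate update: add total count to the shape and total exposure to the rate, giving Gamma(65, 41).
Posterior mean = α'/β' = 65/41.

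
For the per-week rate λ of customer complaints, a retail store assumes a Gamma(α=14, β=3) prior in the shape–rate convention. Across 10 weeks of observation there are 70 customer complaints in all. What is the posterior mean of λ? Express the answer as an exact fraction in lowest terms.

84/13

Total count 70 over total exposure 10 weeks.
Gamma(α, β) with Poisson data over total exposure Σt gives posterior Gamma(α+Σx, β+Σt) = Gamma(84, 13).
Posterior mean = α'/β' = 84/13.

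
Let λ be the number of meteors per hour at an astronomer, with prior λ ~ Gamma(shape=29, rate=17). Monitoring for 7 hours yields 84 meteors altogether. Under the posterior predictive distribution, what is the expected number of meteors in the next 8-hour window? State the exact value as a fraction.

Total count 84 over total exposure 7 hours.
By Gamma–Poisson conjugacy, the posterior is Gamma(α + Σx, β + Σt) = Gamma(29 + 84, 17 + 7) = Gamma(113, 24).
Predictive mean over an 8-hour window = T·E[λ|data] = 8·113/24 = 113/3.

113/3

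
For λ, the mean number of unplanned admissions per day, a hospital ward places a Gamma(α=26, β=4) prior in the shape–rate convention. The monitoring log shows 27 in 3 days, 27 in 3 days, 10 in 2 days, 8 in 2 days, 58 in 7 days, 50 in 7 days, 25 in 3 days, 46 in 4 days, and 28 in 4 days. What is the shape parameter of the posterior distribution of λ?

Total count: 27 + 27 + 10 + 8 + 58 + 50 + 25 + 46 + 28 = 279.
Total exposure: 3 + 3 + 2 + 2 + 7 + 7 + 3 + 4 + 4 = 35 days.
By Gamma–Poisson conjugacy, the posterior is Gamma(α + Σx, β + Σt) = Gamma(26 + 279, 4 + 35) = Gamma(305, 39).

305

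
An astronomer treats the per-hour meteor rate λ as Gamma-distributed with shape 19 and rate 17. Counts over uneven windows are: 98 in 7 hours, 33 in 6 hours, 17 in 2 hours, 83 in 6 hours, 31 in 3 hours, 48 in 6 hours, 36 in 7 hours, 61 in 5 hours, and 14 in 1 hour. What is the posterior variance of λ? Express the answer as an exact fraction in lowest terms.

11/90

Total count: 98 + 33 + 17 + 83 + 31 + 48 + 36 + 61 + 14 = 421.
Total exposure: 7 + 6 + 2 + 6 + 3 + 6 + 7 + 5 + 1 = 43 hours.
The Gamma prior is conjugate for the Poisson rate, so λ | data ~ Gamma(19+421, 17+43) = Gamma(440, 60).
Posterior variance = α'/β'² = 440/3600 = 11/90.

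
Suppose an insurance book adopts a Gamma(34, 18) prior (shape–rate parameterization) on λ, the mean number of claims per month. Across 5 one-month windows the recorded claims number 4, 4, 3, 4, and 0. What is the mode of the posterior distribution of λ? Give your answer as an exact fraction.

48/23

Total count: 4 + 4 + 3 + 4 + 0 = 15.
Total exposure: 5 months.
Posterior: α' = 34 + 15 = 49, β' = 18 + 5 = 23.
Posterior mode = (α'−1)/β' = 48/23.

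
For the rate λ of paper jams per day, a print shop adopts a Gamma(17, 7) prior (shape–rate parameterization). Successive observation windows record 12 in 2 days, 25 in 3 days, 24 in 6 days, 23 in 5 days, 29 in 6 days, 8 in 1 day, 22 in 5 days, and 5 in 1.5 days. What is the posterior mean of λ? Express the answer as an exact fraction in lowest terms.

330/73

Total count: 12 + 25 + 24 + 23 + 29 + 8 + 22 + 5 = 148.
Total exposure: 2 + 3 + 6 + 5 + 6 + 1 + 5 + 1.5 = 29.5 days.
The Gamma prior is conjugate for the Poisson rate, so λ | data ~ Gamma(17+148, 7+29.5) = Gamma(165, 73/2).
Posterior mean = α'/β' = 165/(73/2) = 330/73.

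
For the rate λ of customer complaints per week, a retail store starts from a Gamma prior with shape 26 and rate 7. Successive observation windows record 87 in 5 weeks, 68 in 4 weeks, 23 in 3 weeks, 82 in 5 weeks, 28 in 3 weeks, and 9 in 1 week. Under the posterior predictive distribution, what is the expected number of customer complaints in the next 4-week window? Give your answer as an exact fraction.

323/7

Total count: 87 + 68 + 23 + 82 + 28 + 9 = 297.
Total exposure: 5 + 4 + 3 + 5 + 3 + 1 = 21 weeks.
By Gamma–Poisson conjugacy, the posterior is Gamma(α + Σx, β + Σt) = Gamma(26 + 297, 7 + 21) = Gamma(323, 28).
Predictive mean over a 4-week window = T·E[λ|data] = 4·323/28 = 323/7.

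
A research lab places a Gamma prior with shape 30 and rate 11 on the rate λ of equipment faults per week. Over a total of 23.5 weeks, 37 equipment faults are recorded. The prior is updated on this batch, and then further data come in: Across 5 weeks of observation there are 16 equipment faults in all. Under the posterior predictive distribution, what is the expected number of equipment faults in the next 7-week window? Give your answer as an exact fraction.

Total count 37 over total exposure 23.5 weeks.
After the first batch: Gamma(30 + 37, 11 + 23.5) = Gamma(67, 69/2).
Total count 16 over total exposure 5 weeks.
After the second batch: Gamma(67 + 16, 69/2 + 5) = Gamma(83, 79/2).
Predictive mean over a 7-week window = T·E[λ|data] = 7·83/(79/2) = 1162/79.

1162/79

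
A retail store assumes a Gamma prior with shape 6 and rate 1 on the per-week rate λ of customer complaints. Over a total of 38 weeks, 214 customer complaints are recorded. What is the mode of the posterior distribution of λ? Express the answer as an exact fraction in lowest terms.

Total count 214 over total exposure 38 weeks.
Conjugate update: add total count to the shape and total exposure to the rate, giving Gamma(220, 39).
Posterior mode = (α'−1)/β' = 219/39 = 73/13.

73/13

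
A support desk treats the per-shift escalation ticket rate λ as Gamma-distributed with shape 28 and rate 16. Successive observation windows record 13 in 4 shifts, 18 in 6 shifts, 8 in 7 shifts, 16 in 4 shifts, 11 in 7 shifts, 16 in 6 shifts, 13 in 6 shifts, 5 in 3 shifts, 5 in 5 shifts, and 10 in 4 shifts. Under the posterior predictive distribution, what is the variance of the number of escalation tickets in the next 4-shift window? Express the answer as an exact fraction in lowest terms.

2574/289

Total count: 13 + 18 + 8 + 16 + 11 + 16 + 13 + 5 + 5 + 10 = 115.
Total exposure: 4 + 6 + 7 + 4 + 7 + 6 + 6 + 3 + 5 + 4 = 52 shifts.
Gamma(α, β) with Poisson data over total exposure Σt gives posterior Gamma(α+Σx, β+Σt) = Gamma(143, 68).
The posterior predictive for a window of length T is Negative Binomial with variance T·α'·(β'+T)/β'² = 4·143·72/4624 = 2574/289.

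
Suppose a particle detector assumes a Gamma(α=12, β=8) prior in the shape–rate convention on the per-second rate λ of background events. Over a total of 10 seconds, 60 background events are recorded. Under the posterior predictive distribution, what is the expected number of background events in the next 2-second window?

Total count 60 over total exposure 10 seconds.
By Gamma–Poisson conjugacy, the posterior is Gamma(α + Σx, β + Σt) = Gamma(12 + 60, 8 + 10) = Gamma(72, 18).
Predictive mean over a 2-second window = T·E[λ|data] = 2·72/18 = 8.

8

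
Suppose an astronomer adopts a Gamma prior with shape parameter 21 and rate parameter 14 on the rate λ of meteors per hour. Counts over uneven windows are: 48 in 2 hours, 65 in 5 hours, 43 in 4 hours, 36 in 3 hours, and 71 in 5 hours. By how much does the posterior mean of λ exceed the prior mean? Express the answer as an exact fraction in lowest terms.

469/66

Total count: 48 + 65 + 43 + 36 + 71 = 263.
Total exposure: 2 + 5 + 4 + 3 + 5 = 19 hours.
The Gamma prior is conjugate for the Poisson rate, so λ | data ~ Gamma(21+263, 14+19) = Gamma(284, 33).
Posterior mean = 284/33 = 284/33; prior mean = 21/14 = 3/2. Difference = 284/33 − 3/2 = 469/66.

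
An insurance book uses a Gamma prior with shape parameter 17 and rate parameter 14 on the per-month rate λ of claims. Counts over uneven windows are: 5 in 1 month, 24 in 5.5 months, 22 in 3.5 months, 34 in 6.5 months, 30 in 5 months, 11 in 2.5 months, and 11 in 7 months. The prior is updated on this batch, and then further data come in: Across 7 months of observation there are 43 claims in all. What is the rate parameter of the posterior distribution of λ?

52

Total count: 5 + 24 + 22 + 34 + 30 + 11 + 11 = 137.
Total exposure: 1 + 5.5 + 3.5 + 6.5 + 5 + 2.5 + 7 = 31 months.
After the first batch: Gamma(17 + 137, 14 + 31) = Gamma(154, 45).
Total count 43 over total exposure 7 months.
After the second batch: Gamma(154 + 43, 45 + 7) = Gamma(197, 52).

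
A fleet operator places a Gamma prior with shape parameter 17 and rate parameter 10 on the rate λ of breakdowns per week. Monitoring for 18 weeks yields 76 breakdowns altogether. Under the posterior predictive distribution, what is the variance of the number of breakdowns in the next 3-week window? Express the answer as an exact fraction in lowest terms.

8649/784

Total count 76 over total exposure 18 weeks.
Posterior: α' = 17 + 76 = 93, β' = 10 + 18 = 28.
The posterior predictive for a window of length T is Negative Binomial with variance T·α'·(β'+T)/β'² = 3·93·31/784 = 8649/784.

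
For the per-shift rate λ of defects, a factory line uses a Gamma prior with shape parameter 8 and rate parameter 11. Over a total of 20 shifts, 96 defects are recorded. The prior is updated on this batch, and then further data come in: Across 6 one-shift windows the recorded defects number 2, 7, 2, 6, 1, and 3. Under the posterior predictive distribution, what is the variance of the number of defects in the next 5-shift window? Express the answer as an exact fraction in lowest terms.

Total count 96 over total exposure 20 shifts.
After the first batch: Gamma(8 + 96, 11 + 20) = Gamma(104, 31).
Total count: 2 + 7 + 2 + 6 + 1 + 3 = 21.
Total exposure: 6 shifts.
After the second batch: Gamma(104 + 21, 31 + 6) = Gamma(125, 37).
The posterior predictive for a window of length T is Negative Binomial with variance T·α'·(β'+T)/β'² = 5·125·42/1369 = 26250/1369.

26250/1369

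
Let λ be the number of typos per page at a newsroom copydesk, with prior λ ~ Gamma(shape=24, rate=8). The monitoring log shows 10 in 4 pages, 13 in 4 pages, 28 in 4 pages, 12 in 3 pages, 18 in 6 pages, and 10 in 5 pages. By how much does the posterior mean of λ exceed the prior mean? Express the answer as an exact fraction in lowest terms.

Total count: 10 + 13 + 28 + 12 + 18 + 10 = 91.
Total exposure: 4 + 4 + 4 + 3 + 6 + 5 = 26 pages.
Posterior: α' = 24 + 91 = 115, β' = 8 + 26 = 34.
Posterior mean = 115/34 = 115/34; prior mean = 24/8 = 3. Difference = 115/34 − 3 = 13/34.

13/34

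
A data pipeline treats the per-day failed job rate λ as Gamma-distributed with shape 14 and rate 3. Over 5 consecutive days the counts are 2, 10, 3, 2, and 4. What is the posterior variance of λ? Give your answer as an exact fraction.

Total count: 2 + 10 + 3 + 2 + 4 = 21.
Total exposure: 5 days.
Conjugate update: add total count to the shape and total exposure to the rate, giving Gamma(35, 8).
Posterior variance = α'/β'² = 35/64.

35/64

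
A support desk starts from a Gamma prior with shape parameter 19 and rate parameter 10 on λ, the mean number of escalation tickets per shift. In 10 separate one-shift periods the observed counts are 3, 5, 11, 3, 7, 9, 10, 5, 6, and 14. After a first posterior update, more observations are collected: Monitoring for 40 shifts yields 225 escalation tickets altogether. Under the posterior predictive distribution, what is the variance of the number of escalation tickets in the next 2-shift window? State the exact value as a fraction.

9827/900

Total count: 3 + 5 + 11 + 3 + 7 + 9 + 10 + 5 + 6 + 14 = 73.
Total exposure: 10 shifts.
After the first batch: Gamma(19 + 73, 10 + 10) = Gamma(92, 20).
Total count 225 over total exposure 40 shifts.
After the second batch: Gamma(92 + 225, 20 + 40) = Gamma(317, 60).
The posterior predictive for a window of length T is Negative Binomial with variance T·α'·(β'+T)/β'² = 2·317·62/3600 = 9827/900.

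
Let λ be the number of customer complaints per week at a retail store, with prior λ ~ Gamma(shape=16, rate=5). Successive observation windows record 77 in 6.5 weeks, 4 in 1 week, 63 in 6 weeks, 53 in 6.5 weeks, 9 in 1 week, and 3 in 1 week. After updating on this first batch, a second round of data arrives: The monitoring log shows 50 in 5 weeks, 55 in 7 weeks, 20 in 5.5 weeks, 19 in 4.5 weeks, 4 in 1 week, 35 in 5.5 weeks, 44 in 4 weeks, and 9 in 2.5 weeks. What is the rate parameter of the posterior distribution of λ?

Total count: 77 + 4 + 63 + 53 + 9 + 3 = 209.
Total exposure: 6.5 + 1 + 6 + 6.5 + 1 + 1 = 22 weeks.
After the first batch: Gamma(16 + 209, 5 + 22) = Gamma(225, 27).
Total count: 50 + 55 + 20 + 19 + 4 + 35 + 44 + 9 = 236.
Total exposure: 5 + 7 + 5.5 + 4.5 + 1 + 5.5 + 4 + 2.5 = 35 weeks.
After the second batch: Gamma(225 + 236, 27 + 35) = Gamma(461, 62).

62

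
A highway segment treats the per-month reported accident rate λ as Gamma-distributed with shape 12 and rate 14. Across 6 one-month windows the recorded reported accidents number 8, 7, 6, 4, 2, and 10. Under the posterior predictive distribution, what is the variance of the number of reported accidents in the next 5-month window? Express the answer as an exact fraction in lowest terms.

245/16

Total count: 8 + 7 + 6 + 4 + 2 + 10 = 37.
Total exposure: 6 months.
Posterior: α' = 12 + 37 = 49, β' = 14 + 6 = 20.
The posterior predictive for a window of length T is Negative Binomial with variance T·α'·(β'+T)/β'² = 5·49·25/400 = 245/16.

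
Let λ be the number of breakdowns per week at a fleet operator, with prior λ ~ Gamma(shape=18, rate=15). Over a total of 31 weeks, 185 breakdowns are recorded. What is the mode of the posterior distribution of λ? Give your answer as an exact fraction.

Total count 185 over total exposure 31 weeks.
Conjugate update: add total count to the shape and total exposure to the rate, giving Gamma(203, 46).
Posterior mode = (α'−1)/β' = 202/46 = 101/23.

101/23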